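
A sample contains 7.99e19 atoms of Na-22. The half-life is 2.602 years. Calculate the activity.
A = λN = 2.128e19 decays/year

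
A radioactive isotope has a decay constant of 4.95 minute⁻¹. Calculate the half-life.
t½ = ln(2)/λ = 0.14 minutes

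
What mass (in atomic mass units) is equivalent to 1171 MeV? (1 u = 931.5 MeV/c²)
m = E/c² = 1.257 u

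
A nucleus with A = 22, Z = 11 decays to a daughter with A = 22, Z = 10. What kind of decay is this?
ΔA = 0, ΔZ = -1 ⇒ beta-plus decay (β⁺) or electron capture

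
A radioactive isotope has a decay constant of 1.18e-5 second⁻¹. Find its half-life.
t½ = ln(2)/λ = 58740 seconds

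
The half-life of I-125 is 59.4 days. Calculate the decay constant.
λ = ln(2)/t½ = 0.01167 day⁻¹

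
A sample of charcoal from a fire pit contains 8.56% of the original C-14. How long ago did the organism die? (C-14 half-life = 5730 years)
Age = t½ × log₂(1/ratio) = 20320 years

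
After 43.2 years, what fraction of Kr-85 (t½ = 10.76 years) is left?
N/N₀ = (1/2)^(t/t½) = 0.06186 = 6.19%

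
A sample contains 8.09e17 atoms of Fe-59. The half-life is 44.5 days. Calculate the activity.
A = λN = 1.26e16 decays/day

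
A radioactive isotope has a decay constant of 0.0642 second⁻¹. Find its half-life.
t½ = ln(2)/λ = 10.8 seconds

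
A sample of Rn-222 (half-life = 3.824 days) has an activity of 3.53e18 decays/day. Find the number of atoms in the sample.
N = A/λ = 1.947e19 atoms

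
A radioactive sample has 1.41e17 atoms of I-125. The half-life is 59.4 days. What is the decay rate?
A = λN = 1.645e15 decays/day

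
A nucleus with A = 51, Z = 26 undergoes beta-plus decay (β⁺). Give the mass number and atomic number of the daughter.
Daughter: A = 51, Z = 25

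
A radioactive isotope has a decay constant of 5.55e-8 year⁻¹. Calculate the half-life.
t½ = ln(2)/λ = 1.249e7 years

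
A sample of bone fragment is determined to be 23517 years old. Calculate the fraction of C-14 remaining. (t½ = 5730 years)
N/N₀ = (1/2)^(t/t½) = 0.05815 = 5.81%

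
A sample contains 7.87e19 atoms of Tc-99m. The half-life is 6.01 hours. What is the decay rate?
A = λN = 9.077e18 decays/hour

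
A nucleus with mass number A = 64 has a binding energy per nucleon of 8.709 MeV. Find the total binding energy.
B.E. = 8.709 × 64 = 557.4 MeV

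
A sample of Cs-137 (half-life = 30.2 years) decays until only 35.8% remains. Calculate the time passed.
t = t½ × log₂(N₀/N) = 44.76 years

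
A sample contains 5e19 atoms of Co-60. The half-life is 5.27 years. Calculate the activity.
A = λN = 6.576e18 decays/year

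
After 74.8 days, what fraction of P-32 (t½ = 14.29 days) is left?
N/N₀ = (1/2)^(t/t½) = 0.02656 = 2.66%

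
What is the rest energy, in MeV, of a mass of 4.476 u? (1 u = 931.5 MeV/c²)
E = mc² = 4169 MeV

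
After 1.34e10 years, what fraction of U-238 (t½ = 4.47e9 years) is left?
N/N₀ = (1/2)^(t/t½) = 0.1252 = 12.5%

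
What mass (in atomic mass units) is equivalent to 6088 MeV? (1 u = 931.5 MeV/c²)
m = E/c² = 6.536 u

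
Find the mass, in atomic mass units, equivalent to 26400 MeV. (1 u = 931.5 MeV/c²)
m = E/c² = 28.34 u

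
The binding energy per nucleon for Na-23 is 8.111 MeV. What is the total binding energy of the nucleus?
B.E. = 8.111 × 23 = 186.6 MeV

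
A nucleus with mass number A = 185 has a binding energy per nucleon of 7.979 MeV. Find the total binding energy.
B.E. = 7.979 × 185 = 1476 MeV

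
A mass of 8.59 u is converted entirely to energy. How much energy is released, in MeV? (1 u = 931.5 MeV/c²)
E = mc² = 8002 MeV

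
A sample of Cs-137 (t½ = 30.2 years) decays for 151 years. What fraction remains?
N/N₀ = (1/2)^(t/t½) = 0.03125 = 3.12%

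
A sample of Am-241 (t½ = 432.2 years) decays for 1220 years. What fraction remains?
N/N₀ = (1/2)^(t/t½) = 0.1413 = 14.1%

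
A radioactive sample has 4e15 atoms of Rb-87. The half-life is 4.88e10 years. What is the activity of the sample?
A = λN = 56820 decays/year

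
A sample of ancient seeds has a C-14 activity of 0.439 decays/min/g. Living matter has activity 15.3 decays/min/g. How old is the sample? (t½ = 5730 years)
Age = t½ × log₂(A₀/A) = 29360 years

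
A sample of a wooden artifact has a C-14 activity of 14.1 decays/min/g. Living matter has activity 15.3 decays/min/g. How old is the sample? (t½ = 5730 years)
Age = t½ × log₂(A₀/A) = 675.2 years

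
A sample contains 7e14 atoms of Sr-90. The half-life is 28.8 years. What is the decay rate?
A = λN = 1.685e13 decays/year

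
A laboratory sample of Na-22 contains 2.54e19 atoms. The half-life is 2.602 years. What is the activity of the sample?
A = λN = 6.766e18 decays/year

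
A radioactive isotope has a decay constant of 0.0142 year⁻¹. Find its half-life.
t½ = ln(2)/λ = 48.81 years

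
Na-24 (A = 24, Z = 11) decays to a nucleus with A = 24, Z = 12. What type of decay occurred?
ΔA = 0, ΔZ = +1 ⇒ beta-minus decay (β⁻)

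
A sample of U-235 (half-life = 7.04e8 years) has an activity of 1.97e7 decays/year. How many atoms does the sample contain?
N = A/λ = 2.001e16 atoms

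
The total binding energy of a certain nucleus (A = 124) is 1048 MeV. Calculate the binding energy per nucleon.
B.E./A = 1048/124 = 8.452 MeV/nucleon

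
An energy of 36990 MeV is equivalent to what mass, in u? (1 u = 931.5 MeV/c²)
m = E/c² = 39.71 u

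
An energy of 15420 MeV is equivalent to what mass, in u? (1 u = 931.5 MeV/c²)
m = E/c² = 16.55 u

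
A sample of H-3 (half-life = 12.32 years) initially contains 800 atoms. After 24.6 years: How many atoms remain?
N = N₀(1/2)^(t/t½) = 200.5 atoms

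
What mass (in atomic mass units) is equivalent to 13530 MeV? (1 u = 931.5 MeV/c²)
m = E/c² = 14.52 u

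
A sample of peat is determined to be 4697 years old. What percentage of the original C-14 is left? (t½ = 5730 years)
N/N₀ = (1/2)^(t/t½) = 0.5666 = 56.7%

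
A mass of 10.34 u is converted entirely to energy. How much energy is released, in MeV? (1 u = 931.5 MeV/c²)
E = mc² = 9632 MeV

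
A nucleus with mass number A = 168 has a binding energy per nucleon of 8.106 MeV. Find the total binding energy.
B.E. = 8.106 × 168 = 1362 MeV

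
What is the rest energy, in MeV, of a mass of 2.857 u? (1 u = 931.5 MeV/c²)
E = mc² = 2661 MeV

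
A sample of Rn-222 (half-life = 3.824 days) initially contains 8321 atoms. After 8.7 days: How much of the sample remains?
N = N₀(1/2)^(t/t½) = 1719 atoms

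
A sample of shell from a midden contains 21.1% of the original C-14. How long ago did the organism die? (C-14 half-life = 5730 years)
Age = t½ × log₂(1/ratio) = 12860 years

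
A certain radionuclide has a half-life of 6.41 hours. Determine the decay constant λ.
λ = ln(2)/t½ = 0.1081 hour⁻¹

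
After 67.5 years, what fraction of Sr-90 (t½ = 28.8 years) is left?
N/N₀ = (1/2)^(t/t½) = 0.197 = 19.7%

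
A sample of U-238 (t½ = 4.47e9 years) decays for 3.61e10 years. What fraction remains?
N/N₀ = (1/2)^(t/t½) = 0.003706 = 0.371%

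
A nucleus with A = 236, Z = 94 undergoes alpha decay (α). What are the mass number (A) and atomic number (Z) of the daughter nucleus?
Daughter: A = 232, Z = 92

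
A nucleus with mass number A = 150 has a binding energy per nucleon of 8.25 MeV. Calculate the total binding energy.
B.E. = 8.25 × 150 = 1238 MeV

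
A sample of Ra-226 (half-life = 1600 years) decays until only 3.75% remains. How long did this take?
t = t½ × log₂(N₀/N) = 7579 years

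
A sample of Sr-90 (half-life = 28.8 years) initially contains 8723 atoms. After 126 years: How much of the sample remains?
N = N₀(1/2)^(t/t½) = 420.4 atoms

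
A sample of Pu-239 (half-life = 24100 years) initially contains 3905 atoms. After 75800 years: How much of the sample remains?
N = N₀(1/2)^(t/t½) = 441.4 atoms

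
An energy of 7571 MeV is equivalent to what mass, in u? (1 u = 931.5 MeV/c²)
m = E/c² = 8.128 u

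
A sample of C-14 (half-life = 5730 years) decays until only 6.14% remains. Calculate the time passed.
t = t½ × log₂(N₀/N) = 23070 years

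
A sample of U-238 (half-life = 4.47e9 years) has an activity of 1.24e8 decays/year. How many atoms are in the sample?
N = A/λ = 7.997e17 atoms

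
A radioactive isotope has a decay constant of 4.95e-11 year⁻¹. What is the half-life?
t½ = ln(2)/λ = 1.4e10 years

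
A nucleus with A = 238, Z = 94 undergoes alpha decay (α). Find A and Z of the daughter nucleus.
Daughter: A = 234, Z = 92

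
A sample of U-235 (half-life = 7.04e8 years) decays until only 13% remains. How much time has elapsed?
t = t½ × log₂(N₀/N) = 2.072e9 years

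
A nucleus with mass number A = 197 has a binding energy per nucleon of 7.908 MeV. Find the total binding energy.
B.E. = 7.908 × 197 = 1558 MeV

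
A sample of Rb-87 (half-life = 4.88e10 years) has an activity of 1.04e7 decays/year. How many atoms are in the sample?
N = A/λ = 7.322e17 atoms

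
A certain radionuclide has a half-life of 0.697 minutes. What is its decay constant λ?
λ = ln(2)/t½ = 0.9945 minute⁻¹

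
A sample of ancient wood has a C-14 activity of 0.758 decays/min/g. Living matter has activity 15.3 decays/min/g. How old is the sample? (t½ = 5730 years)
Age = t½ × log₂(A₀/A) = 24840 years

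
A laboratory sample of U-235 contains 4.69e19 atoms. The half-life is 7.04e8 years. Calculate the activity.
A = λN = 4.618e10 decays/year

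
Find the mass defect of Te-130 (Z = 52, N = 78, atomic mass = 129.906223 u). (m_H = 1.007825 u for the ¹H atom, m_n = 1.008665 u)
Δm = Z·m_H + N·m_n − M = 1.177 u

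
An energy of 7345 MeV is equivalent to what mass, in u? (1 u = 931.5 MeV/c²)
m = E/c² = 7.885 u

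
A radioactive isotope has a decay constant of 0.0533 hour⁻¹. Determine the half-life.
t½ = ln(2)/λ = 13 hours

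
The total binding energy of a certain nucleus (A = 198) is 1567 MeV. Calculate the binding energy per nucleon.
B.E./A = 1567/198 = 7.914 MeV/nucleon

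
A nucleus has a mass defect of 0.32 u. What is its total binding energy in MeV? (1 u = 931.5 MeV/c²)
B.E. = Δm × 931.5 = 298.1 MeV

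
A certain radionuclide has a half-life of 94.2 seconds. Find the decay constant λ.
λ = ln(2)/t½ = 0.007358 second⁻¹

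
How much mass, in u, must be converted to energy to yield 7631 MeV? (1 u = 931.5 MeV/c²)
m = E/c² = 8.192 u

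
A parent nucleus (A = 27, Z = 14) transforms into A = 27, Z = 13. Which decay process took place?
ΔA = 0, ΔZ = -1 ⇒ beta-plus decay (β⁺) or electron capture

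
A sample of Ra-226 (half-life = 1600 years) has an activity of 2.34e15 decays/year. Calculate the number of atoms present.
N = A/λ = 5.401e18 atoms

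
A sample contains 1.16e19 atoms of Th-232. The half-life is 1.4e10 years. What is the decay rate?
A = λN = 5.743e8 decays/year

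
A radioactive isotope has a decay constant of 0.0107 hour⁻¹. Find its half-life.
t½ = ln(2)/λ = 64.78 hours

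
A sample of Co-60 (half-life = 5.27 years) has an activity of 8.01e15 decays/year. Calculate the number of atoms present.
N = A/λ = 6.09e16 atoms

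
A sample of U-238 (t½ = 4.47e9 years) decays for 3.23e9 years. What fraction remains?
N/N₀ = (1/2)^(t/t½) = 0.606 = 60.6%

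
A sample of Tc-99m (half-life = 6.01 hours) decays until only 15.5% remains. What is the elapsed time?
t = t½ × log₂(N₀/N) = 16.16 hours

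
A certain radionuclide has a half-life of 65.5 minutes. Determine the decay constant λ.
λ = ln(2)/t½ = 0.01058 minute⁻¹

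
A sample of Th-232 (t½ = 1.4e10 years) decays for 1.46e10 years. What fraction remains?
N/N₀ = (1/2)^(t/t½) = 0.4854 = 48.5%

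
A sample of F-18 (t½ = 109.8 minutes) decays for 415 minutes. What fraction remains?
N/N₀ = (1/2)^(t/t½) = 0.07282 = 7.28%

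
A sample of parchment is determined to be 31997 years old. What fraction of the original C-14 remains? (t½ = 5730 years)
N/N₀ = (1/2)^(t/t½) = 0.02085 = 2.08%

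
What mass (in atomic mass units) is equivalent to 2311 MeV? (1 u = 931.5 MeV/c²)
m = E/c² = 2.481 u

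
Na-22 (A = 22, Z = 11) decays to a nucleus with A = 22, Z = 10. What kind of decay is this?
ΔA = 0, ΔZ = -1 ⇒ beta-plus decay (β⁺) or electron capture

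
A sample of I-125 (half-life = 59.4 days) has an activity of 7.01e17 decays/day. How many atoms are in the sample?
N = A/λ = 6.007e19 atoms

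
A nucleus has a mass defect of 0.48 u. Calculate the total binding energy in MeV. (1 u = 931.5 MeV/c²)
B.E. = Δm × 931.5 = 447.1 MeV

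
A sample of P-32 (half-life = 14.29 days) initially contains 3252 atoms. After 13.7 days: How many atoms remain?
N = N₀(1/2)^(t/t½) = 1673 atoms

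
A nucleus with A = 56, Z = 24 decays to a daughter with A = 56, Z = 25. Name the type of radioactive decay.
ΔA = 0, ΔZ = +1 ⇒ beta-minus decay (β⁻)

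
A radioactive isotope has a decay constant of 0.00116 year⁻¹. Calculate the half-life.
t½ = ln(2)/λ = 597.5 years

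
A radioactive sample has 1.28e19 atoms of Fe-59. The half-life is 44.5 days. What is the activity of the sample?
A = λN = 1.994e17 decays/day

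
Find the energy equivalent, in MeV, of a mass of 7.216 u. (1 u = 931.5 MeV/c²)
E = mc² = 6722 MeV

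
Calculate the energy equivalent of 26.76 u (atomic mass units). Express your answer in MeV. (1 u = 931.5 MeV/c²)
E = mc² = 24930 MeV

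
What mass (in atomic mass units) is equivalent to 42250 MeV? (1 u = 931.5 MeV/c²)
m = E/c² = 45.36 u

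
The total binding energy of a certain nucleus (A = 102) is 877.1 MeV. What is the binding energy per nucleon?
B.E./A = 877.1/102 = 8.599 MeV/nucleon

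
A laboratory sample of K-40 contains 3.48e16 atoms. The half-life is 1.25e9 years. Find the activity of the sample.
A = λN = 1.93e7 decays/year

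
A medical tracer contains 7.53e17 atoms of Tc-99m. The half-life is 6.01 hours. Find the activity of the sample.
A = λN = 8.685e16 decays/hour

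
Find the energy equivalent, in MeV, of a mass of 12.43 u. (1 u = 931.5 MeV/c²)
E = mc² = 11580 MeV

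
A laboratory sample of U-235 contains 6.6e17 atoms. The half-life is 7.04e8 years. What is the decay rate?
A = λN = 6.498e8 decays/year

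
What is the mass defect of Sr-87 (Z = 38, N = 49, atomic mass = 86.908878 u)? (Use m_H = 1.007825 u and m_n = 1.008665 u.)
Δm = Z·m_H + N·m_n − M = 0.8131 u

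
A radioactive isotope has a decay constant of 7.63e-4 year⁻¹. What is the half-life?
t½ = ln(2)/λ = 908.4 years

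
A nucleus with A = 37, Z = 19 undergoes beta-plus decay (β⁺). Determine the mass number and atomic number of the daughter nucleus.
Daughter: A = 37, Z = 18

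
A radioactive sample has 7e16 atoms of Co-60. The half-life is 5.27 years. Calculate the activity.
A = λN = 9.207e15 decays/year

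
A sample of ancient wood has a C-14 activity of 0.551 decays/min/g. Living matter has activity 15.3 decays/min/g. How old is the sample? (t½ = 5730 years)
Age = t½ × log₂(A₀/A) = 27480 years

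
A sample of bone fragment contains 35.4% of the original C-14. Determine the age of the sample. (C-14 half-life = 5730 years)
Age = t½ × log₂(1/ratio) = 8585 years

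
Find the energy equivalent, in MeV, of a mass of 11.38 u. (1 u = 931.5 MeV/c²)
E = mc² = 10600 MeV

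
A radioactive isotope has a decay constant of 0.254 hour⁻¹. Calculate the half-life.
t½ = ln(2)/λ = 2.729 hours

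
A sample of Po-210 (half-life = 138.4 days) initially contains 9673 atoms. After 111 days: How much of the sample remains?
N = N₀(1/2)^(t/t½) = 5548 atoms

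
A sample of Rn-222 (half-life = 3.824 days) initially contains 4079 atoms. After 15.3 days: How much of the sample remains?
N = N₀(1/2)^(t/t½) = 254.8 atoms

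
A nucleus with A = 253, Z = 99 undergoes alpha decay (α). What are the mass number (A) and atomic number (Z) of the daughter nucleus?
Daughter: A = 249, Z = 97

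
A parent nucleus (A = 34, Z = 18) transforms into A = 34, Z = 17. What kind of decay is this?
ΔA = 0, ΔZ = -1 ⇒ beta-plus decay (β⁺) or electron capture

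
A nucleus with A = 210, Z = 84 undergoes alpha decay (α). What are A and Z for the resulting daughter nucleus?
Daughter: A = 206, Z = 82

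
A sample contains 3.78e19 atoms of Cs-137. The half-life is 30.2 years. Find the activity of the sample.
A = λN = 8.676e17 decays/year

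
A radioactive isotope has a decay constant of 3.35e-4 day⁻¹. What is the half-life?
t½ = ln(2)/λ = 2069 days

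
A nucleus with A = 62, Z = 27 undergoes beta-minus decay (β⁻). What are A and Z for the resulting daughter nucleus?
Daughter: A = 62, Z = 28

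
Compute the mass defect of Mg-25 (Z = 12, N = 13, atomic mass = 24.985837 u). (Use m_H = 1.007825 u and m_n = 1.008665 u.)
Δm = Z·m_H + N·m_n − M = 0.2207 u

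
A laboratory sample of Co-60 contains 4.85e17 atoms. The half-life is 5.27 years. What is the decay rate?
A = λN = 6.379e16 decays/year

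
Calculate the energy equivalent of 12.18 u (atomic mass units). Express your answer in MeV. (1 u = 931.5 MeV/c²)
E = mc² = 11350 MeV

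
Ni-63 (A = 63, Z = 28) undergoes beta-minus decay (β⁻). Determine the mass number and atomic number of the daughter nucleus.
Daughter: A = 63, Z = 29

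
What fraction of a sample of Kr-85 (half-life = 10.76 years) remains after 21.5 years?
N/N₀ = (1/2)^(t/t½) = 0.2503 = 25%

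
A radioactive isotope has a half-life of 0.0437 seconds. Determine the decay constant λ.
λ = ln(2)/t½ = 15.86 second⁻¹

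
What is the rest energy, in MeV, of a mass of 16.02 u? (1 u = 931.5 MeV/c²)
E = mc² = 14920 MeV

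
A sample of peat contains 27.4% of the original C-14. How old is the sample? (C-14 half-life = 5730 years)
Age = t½ × log₂(1/ratio) = 10700 years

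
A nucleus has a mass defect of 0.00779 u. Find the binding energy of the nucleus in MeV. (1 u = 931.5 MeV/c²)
B.E. = Δm × 931.5 = 7.256 MeV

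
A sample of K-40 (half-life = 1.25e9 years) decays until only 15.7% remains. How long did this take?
t = t½ × log₂(N₀/N) = 3.339e9 years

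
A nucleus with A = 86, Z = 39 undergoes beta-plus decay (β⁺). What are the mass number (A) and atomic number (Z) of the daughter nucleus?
Daughter: A = 86, Z = 38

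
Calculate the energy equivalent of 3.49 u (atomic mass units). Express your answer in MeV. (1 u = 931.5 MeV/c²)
E = mc² = 3251 MeV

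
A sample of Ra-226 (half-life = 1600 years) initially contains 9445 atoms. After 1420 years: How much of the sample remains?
N = N₀(1/2)^(t/t½) = 5105 atoms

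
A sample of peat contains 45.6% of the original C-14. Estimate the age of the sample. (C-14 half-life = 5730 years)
Age = t½ × log₂(1/ratio) = 6491 years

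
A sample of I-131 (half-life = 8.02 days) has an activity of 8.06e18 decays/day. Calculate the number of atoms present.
N = A/λ = 9.326e19 atoms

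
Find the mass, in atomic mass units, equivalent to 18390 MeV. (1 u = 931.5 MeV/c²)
m = E/c² = 19.74 u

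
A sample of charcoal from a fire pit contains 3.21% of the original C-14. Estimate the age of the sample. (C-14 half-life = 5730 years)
Age = t½ × log₂(1/ratio) = 28430 years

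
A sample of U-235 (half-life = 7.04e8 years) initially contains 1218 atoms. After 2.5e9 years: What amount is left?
N = N₀(1/2)^(t/t½) = 103.9 atoms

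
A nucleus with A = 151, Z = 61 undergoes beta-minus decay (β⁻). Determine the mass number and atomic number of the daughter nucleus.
Daughter: A = 151, Z = 62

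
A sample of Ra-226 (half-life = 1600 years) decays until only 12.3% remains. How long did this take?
t = t½ × log₂(N₀/N) = 4837 years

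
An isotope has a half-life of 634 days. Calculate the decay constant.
λ = ln(2)/t½ = 0.001093 day⁻¹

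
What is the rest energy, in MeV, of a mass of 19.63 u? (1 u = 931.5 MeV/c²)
E = mc² = 18290 MeV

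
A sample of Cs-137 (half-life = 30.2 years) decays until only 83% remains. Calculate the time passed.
t = t½ × log₂(N₀/N) = 8.118 years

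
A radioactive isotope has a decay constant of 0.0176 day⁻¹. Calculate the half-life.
t½ = ln(2)/λ = 39.38 days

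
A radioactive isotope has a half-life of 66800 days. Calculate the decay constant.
λ = ln(2)/t½ = 1.038e-5 day⁻¹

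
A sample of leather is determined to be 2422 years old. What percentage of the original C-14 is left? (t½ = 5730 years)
N/N₀ = (1/2)^(t/t½) = 0.746 = 74.6%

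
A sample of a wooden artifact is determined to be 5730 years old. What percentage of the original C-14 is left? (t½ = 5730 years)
N/N₀ = (1/2)^(t/t½) = 0.5 = 50%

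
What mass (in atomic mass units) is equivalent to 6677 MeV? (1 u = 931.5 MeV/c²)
m = E/c² = 7.168 u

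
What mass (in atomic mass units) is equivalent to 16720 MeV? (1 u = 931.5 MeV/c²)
m = E/c² = 17.95 u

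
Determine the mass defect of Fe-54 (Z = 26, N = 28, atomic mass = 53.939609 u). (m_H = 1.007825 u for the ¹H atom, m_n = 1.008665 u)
Δm = Z·m_H + N·m_n − M = 0.5065 u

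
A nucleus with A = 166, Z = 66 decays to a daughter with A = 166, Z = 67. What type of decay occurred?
ΔA = 0, ΔZ = +1 ⇒ beta-minus decay (β⁻)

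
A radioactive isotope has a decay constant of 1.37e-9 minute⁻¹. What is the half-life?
t½ = ln(2)/λ = 5.059e8 minutes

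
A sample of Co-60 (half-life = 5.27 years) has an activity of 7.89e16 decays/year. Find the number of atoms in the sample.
N = A/λ = 5.999e17 atoms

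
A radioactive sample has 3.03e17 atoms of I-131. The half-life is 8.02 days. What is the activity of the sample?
A = λN = 2.619e16 decays/day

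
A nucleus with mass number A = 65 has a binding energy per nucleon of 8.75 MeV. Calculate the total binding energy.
B.E. = 8.75 × 65 = 568.8 MeV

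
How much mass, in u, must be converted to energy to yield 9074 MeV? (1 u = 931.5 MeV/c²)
m = E/c² = 9.741 u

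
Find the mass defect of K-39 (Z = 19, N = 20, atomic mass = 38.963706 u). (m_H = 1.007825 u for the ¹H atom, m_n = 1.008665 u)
Δm = Z·m_H + N·m_n − M = 0.3583 u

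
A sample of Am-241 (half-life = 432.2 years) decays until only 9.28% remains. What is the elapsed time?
t = t½ × log₂(N₀/N) = 1482 years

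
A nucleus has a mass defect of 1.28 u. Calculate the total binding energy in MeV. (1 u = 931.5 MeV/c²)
B.E. = Δm × 931.5 = 1192 MeV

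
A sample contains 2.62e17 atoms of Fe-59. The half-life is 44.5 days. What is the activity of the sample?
A = λN = 4.081e15 decays/day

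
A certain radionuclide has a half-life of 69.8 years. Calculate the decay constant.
λ = ln(2)/t½ = 0.00993 year⁻¹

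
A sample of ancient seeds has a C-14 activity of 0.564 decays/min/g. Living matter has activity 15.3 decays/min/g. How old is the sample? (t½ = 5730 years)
Age = t½ × log₂(A₀/A) = 27280 years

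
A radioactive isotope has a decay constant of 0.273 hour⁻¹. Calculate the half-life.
t½ = ln(2)/λ = 2.539 hours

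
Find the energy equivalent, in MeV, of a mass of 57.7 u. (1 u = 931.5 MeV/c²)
E = mc² = 53750 MeV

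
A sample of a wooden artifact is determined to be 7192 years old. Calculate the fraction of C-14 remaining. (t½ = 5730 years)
N/N₀ = (1/2)^(t/t½) = 0.419 = 41.9%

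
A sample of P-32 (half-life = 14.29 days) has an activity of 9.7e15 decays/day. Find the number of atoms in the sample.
N = A/λ = 2e17 atoms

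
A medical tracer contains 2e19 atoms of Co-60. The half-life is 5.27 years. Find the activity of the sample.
A = λN = 2.631e18 decays/year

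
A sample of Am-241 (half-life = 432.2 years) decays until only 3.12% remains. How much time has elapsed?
t = t½ × log₂(N₀/N) = 2162 years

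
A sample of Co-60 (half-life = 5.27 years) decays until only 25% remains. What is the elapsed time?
t = t½ × log₂(N₀/N) = 10.54 years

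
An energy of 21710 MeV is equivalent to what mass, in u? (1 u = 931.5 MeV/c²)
m = E/c² = 23.31 u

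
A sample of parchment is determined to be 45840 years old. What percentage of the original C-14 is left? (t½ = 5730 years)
N/N₀ = (1/2)^(t/t½) = 0.003906 = 0.391%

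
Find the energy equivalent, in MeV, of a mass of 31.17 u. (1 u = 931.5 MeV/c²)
E = mc² = 29030 MeV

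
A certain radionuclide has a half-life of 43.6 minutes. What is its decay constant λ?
λ = ln(2)/t½ = 0.0159 minute⁻¹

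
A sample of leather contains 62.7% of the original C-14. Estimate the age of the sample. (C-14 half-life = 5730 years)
Age = t½ × log₂(1/ratio) = 3859 years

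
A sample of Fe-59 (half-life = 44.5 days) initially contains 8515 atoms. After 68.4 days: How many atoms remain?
N = N₀(1/2)^(t/t½) = 2934 atoms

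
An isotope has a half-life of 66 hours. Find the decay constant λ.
λ = ln(2)/t½ = 0.0105 hour⁻¹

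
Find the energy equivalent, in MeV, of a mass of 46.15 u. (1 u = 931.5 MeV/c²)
E = mc² = 42990 MeV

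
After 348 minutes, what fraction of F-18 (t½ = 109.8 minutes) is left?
N/N₀ = (1/2)^(t/t½) = 0.1112 = 11.1%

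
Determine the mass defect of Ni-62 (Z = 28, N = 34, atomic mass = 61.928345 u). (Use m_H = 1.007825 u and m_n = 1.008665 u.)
Δm = Z·m_H + N·m_n − M = 0.5854 u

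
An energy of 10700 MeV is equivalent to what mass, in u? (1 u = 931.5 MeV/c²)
m = E/c² = 11.49 u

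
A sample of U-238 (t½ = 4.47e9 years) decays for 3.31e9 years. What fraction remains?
N/N₀ = (1/2)^(t/t½) = 0.5985 = 59.9%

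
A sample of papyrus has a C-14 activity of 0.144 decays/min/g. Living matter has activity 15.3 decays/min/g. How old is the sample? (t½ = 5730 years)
Age = t½ × log₂(A₀/A) = 38570 years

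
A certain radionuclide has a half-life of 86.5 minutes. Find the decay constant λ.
λ = ln(2)/t½ = 0.008013 minute⁻¹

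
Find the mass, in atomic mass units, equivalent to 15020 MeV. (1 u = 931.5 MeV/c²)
m = E/c² = 16.12 u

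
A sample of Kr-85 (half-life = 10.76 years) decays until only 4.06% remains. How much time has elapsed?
t = t½ × log₂(N₀/N) = 49.74 years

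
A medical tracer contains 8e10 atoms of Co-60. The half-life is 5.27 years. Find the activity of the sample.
A = λN = 1.052e10 decays/year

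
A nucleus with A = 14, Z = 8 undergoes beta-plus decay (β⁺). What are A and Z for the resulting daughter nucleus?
Daughter: A = 14, Z = 7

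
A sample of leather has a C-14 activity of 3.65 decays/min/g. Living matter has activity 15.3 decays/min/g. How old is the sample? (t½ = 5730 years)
Age = t½ × log₂(A₀/A) = 11850 years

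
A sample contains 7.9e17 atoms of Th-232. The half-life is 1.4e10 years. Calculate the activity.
A = λN = 3.911e7 decays/year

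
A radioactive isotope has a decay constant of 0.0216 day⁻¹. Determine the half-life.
t½ = ln(2)/λ = 32.09 days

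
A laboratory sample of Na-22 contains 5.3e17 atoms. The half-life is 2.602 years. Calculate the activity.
A = λN = 1.412e17 decays/year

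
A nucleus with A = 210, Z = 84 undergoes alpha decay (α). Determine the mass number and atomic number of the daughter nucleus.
Daughter: A = 206, Z = 82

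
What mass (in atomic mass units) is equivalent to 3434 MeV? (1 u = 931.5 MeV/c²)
m = E/c² = 3.687 u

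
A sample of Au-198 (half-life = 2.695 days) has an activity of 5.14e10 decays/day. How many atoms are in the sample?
N = A/λ = 1.998e11 atoms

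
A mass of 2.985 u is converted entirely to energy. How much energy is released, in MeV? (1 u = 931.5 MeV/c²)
E = mc² = 2781 MeV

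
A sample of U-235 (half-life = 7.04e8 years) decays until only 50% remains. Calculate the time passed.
t = t½ × log₂(N₀/N) = 7.04e8 years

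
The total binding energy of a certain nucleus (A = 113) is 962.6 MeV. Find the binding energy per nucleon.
B.E./A = 962.6/113 = 8.519 MeV/nucleon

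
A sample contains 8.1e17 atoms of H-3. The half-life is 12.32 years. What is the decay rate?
A = λN = 4.557e16 decays/year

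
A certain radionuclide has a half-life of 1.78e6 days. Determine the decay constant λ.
λ = ln(2)/t½ = 3.894e-7 day⁻¹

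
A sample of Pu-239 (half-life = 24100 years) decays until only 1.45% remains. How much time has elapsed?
t = t½ × log₂(N₀/N) = 1.472e5 years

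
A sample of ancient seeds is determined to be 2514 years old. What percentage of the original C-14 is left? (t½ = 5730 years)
N/N₀ = (1/2)^(t/t½) = 0.7378 = 73.8%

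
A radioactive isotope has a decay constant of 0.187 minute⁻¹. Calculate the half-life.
t½ = ln(2)/λ = 3.707 minutes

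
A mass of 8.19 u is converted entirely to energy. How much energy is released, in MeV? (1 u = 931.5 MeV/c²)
E = mc² = 7629 MeV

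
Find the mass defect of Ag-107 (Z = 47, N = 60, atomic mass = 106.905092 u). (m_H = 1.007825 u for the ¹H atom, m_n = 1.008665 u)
Δm = Z·m_H + N·m_n − M = 0.9826 u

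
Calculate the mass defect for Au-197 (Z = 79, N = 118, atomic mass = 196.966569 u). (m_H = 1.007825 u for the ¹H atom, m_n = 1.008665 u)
Δm = Z·m_H + N·m_n − M = 1.674 u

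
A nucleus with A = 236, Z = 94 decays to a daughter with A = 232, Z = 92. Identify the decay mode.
ΔA = -4, ΔZ = -2 ⇒ alpha decay (α)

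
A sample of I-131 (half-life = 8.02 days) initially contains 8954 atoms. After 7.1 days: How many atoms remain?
N = N₀(1/2)^(t/t½) = 4848 atoms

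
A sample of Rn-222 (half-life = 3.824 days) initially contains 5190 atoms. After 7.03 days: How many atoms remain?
N = N₀(1/2)^(t/t½) = 1451 atoms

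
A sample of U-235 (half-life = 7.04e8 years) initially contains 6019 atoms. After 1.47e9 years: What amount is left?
N = N₀(1/2)^(t/t½) = 1416 atoms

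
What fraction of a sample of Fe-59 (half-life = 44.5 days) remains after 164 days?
N/N₀ = (1/2)^(t/t½) = 0.07773 = 7.77%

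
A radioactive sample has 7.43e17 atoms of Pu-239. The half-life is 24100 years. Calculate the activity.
A = λN = 2.137e13 decays/year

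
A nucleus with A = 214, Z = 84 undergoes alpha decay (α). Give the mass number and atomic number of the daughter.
Daughter: A = 210, Z = 82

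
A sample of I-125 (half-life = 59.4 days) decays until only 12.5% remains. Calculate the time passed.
t = t½ × log₂(N₀/N) = 178.2 days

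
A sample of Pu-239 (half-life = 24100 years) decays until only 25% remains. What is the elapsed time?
t = t½ × log₂(N₀/N) = 48200 years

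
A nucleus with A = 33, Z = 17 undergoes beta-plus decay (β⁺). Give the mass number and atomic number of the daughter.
Daughter: A = 33, Z = 16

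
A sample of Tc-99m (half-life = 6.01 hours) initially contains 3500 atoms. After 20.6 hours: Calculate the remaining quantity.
N = N₀(1/2)^(t/t½) = 325.3 atoms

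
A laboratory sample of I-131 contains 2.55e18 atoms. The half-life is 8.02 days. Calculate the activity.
A = λN = 2.204e17 decays/day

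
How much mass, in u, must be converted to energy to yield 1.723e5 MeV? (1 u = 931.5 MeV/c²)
m = E/c² = 185 u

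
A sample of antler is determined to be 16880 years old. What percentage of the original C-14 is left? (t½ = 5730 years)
N/N₀ = (1/2)^(t/t½) = 0.1298 = 13%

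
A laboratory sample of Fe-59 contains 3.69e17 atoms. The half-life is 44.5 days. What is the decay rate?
A = λN = 5.748e15 decays/day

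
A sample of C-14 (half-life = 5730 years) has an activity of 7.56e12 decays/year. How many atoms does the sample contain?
N = A/λ = 6.25e16 atoms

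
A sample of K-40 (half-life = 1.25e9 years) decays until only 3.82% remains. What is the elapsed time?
t = t½ × log₂(N₀/N) = 5.888e9 years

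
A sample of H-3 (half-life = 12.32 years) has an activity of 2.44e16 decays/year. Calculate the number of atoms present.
N = A/λ = 4.337e17 atoms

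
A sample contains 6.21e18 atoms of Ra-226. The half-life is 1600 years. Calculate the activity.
A = λN = 2.69e15 decays/year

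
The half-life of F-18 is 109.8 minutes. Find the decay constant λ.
λ = ln(2)/t½ = 0.006313 minute⁻¹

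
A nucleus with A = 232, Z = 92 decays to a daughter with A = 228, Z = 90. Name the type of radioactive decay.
ΔA = -4, ΔZ = -2 ⇒ alpha decay (α)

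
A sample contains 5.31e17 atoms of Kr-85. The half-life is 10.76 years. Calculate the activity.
A = λN = 3.421e16 decays/year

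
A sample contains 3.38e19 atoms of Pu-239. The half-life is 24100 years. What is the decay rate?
A = λN = 9.721e14 decays/year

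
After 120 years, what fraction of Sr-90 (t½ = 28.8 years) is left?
N/N₀ = (1/2)^(t/t½) = 0.05568 = 5.57%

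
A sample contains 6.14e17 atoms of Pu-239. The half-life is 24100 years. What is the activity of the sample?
A = λN = 1.766e13 decays/year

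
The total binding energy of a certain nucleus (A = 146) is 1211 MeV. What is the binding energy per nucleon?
B.E./A = 1211/146 = 8.295 MeV/nucleon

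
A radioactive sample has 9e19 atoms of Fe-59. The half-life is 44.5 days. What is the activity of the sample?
A = λN = 1.402e18 decays/day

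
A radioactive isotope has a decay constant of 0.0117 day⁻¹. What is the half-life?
t½ = ln(2)/λ = 59.24 days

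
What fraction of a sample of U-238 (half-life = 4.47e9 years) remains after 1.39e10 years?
N/N₀ = (1/2)^(t/t½) = 0.1159 = 11.6%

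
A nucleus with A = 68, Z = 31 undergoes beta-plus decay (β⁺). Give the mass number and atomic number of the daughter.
Daughter: A = 68, Z = 30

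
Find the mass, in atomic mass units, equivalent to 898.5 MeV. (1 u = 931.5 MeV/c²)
m = E/c² = 0.9646 u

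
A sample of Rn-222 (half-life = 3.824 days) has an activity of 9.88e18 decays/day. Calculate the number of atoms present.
N = A/λ = 5.451e19 atoms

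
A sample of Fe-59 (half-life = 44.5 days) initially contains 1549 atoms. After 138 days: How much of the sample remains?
N = N₀(1/2)^(t/t½) = 180.5 atoms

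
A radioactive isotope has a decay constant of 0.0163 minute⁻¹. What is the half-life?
t½ = ln(2)/λ = 42.52 minutes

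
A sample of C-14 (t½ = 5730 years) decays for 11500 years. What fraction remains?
N/N₀ = (1/2)^(t/t½) = 0.2488 = 24.9%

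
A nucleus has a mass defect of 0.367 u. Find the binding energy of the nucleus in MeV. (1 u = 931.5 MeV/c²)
B.E. = Δm × 931.5 = 341.9 MeV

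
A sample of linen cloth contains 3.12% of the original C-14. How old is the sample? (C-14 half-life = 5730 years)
Age = t½ × log₂(1/ratio) = 28660 years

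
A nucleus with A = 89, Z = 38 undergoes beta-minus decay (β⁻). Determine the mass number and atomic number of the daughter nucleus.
Daughter: A = 89, Z = 39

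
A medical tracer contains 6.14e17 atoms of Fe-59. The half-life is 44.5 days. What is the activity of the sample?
A = λN = 9.564e15 decays/day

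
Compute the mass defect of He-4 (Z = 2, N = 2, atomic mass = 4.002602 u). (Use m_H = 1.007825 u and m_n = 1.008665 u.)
Δm = Z·m_H + N·m_n − M = 0.03038 u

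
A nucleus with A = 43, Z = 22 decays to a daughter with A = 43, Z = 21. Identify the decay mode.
ΔA = 0, ΔZ = -1 ⇒ beta-plus decay (β⁺) or electron capture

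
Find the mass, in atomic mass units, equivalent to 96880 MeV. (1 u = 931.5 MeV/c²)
m = E/c² = 104 u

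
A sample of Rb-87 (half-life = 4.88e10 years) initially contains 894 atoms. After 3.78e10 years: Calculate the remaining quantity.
N = N₀(1/2)^(t/t½) = 522.6 atoms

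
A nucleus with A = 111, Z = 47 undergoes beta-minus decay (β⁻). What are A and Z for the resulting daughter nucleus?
Daughter: A = 111, Z = 48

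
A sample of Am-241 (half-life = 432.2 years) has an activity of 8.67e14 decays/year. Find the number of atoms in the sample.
N = A/λ = 5.406e17 atoms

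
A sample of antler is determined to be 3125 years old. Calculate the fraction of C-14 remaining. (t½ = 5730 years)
N/N₀ = (1/2)^(t/t½) = 0.6852 = 68.5%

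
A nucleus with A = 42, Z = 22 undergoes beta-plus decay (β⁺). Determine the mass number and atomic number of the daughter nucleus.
Daughter: A = 42, Z = 21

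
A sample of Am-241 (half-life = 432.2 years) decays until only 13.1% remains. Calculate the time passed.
t = t½ × log₂(N₀/N) = 1267 years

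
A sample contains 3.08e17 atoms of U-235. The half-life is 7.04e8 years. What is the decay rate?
A = λN = 3.033e8 decays/year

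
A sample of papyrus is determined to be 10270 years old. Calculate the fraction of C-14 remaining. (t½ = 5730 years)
N/N₀ = (1/2)^(t/t½) = 0.2887 = 28.9%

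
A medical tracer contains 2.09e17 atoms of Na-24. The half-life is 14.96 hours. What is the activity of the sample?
A = λN = 9.684e15 decays/hour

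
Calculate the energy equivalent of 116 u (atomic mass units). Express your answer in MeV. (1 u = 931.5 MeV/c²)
E = mc² = 1.081e5 MeV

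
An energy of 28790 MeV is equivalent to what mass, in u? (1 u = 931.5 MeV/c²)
m = E/c² = 30.91 u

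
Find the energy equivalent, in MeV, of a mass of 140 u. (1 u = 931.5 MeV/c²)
E = mc² = 1.304e5 MeV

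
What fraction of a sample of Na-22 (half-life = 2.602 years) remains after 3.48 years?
N/N₀ = (1/2)^(t/t½) = 0.3957 = 39.6%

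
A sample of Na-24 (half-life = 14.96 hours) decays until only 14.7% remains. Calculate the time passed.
t = t½ × log₂(N₀/N) = 41.38 hours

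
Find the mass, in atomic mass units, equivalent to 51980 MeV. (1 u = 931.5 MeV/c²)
m = E/c² = 55.8 u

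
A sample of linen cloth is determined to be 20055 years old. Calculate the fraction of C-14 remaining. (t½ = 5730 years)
N/N₀ = (1/2)^(t/t½) = 0.08839 = 8.84%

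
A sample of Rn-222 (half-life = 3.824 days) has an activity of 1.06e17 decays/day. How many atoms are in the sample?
N = A/λ = 5.848e17 atoms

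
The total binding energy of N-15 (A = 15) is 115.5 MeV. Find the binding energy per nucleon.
B.E./A = 115.5/15 = 7.7 MeV/nucleon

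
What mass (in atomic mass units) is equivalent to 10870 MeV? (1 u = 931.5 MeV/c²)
m = E/c² = 11.67 u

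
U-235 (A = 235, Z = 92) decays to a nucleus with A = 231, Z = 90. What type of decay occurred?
ΔA = -4, ΔZ = -2 ⇒ alpha decay (α)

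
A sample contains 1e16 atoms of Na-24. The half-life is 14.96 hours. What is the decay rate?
A = λN = 4.633e14 decays/hour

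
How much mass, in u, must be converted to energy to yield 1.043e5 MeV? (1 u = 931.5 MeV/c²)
m = E/c² = 112 u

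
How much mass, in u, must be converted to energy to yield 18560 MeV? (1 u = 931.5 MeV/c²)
m = E/c² = 19.92 u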